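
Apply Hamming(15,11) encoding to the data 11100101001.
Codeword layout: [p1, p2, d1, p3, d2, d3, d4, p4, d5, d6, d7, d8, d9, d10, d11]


Parity bits: p1=1, p2=0, p3=0, p4=1

101011010101001


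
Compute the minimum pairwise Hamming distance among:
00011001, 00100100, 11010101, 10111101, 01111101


Comparing all pairs, minimum distance: 2
Can detect 1 errors, correct 0 errors

2


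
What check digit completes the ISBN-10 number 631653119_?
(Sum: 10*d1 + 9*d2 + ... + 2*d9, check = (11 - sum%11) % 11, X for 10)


Weighted sum: 207
207 mod 11 = 9

Check digit: 2


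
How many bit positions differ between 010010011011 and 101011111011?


XOR: 111001100000
Count of 1s: 5

5


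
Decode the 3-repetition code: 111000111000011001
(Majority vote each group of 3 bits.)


Groups: 111, 000, 111, 000, 011, 001
Majority votes: 101010

101010


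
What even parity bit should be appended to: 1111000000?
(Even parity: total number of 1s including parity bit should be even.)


Number of 1s in data: 4
Parity bit: 0

0


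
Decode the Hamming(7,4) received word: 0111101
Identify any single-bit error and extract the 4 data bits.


Syndrome = 7: error at position 7

Data: 1100 (corrected bit 7)


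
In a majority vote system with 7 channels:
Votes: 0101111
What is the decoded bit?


Ones: 5 out of 7
Threshold: 4

1 (5/7 voted 1)


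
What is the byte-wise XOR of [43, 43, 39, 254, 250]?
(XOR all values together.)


XOR chain: 43 ^ 43 ^ 39 ^ 254 ^ 250 = 35

35


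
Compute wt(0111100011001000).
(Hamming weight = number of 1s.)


Counting 1s in 0111100011001000

7


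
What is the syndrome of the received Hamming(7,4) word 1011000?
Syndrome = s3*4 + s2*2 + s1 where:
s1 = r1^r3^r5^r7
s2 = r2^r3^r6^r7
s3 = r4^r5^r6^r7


s1=0, s2=1, s3=1

Syndrome = 6 (error at position 6)


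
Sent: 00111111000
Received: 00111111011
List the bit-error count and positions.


XOR: 00000000011

2 error(s) at position(s): 9, 10


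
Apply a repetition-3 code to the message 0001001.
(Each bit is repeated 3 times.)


Each bit -> 3 copies

000000000111000000111


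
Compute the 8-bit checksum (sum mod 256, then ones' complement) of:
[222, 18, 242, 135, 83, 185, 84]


Sum = 969 mod 256 = 201
Complement = 54

54


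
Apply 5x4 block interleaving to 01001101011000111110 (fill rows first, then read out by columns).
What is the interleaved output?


Matrix:
  0100
  1101
  0110
  0011
  1110
Read columns: 01001111010011101010

01001111010011101010


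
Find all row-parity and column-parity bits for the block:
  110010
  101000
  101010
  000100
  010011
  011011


Row parities: 101110
Column parities: 111100

Row P: 101110, Col P: 111100, Corner: 0


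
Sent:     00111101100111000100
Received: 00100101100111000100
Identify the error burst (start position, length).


XOR: 00011000000000000000

Burst at position 3, length 2


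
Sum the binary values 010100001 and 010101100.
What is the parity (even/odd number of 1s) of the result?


010100001 = 161
010101100 = 172
Sum = 333 = 101001101
1s count = 5

odd parity (5 ones in 101001101)


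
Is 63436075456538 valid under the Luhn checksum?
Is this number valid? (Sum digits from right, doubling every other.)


Luhn sum = 65
65 mod 10 = 5

Invalid (Luhn sum mod 10 = 5)


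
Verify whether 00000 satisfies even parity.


Number of 1s: 0

Yes, parity is correct (0 ones)


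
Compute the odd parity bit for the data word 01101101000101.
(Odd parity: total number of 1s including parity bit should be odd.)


Number of 1s in data: 7
Parity bit: 0

0


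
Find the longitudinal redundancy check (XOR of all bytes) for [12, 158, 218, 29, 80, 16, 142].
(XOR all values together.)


XOR chain: 12 ^ 158 ^ 218 ^ 29 ^ 80 ^ 16 ^ 142 = 155

155


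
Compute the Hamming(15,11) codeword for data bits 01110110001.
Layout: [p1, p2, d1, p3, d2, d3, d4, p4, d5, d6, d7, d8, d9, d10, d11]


Parity bits: p1=0, p2=1, p3=0, p4=1

010011110110001


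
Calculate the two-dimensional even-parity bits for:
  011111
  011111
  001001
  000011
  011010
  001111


Row parities: 110010
Column parities: 011111

Row P: 110010, Col P: 011111, Corner: 1


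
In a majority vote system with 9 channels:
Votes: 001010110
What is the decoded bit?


Ones: 4 out of 9
Threshold: 5

0 (4/9 voted 1)


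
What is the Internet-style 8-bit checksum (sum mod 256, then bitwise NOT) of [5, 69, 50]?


Sum = 124 mod 256 = 124
Complement = 131

131


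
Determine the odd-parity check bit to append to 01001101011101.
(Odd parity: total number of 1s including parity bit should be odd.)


Number of 1s in data: 8
Parity bit: 1

1


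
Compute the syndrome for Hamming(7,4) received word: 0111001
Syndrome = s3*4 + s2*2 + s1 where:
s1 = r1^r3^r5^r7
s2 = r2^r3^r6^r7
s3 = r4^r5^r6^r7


s1=0, s2=1, s3=0

Syndrome = 2 (error at position 2)


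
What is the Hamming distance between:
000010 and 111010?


XOR: 111000
Count of 1s: 3

3


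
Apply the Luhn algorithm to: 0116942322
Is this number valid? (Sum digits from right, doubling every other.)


Luhn sum = 35
35 mod 10 = 5

Invalid (Luhn sum mod 10 = 5)


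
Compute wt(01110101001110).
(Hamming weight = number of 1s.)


Counting 1s in 01110101001110

8


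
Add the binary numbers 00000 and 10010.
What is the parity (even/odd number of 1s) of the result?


00000 = 0
10010 = 18
Sum = 18 = 10010
1s count = 2

even parity (2 ones in 10010)


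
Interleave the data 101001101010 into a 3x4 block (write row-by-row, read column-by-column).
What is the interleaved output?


Matrix:
  1010
  0110
  1010
Read columns: 101010111000

101010111000


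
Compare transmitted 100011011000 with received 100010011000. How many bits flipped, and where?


XOR: 000001000000

1 error(s) at position(s): 5


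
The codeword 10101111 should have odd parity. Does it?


Number of 1s: 6

No, parity error (6 ones)


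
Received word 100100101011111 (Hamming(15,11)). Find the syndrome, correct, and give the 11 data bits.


Syndrome = 0: no error detected

Data: 00011011111 (no errors)


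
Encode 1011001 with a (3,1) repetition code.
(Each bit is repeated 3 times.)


Each bit -> 3 copies

111000111111000000111


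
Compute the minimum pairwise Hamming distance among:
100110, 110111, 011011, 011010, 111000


Comparing all pairs, minimum distance: 1
Can detect 0 errors, correct 0 errors

1


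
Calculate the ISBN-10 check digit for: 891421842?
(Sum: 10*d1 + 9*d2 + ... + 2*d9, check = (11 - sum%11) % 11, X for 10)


Weighted sum: 262
262 mod 11 = 9

Check digit: 2


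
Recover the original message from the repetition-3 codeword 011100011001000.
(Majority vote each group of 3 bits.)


Groups: 011, 100, 011, 001, 000
Majority votes: 10100

10100


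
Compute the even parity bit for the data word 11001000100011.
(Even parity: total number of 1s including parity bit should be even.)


Number of 1s in data: 6
Parity bit: 0

0


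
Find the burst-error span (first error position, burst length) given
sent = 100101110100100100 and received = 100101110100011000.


XOR: 000000000000111100

Burst at position 12, length 4


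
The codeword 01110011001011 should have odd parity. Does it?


Number of 1s: 8

No, parity error (8 ones)


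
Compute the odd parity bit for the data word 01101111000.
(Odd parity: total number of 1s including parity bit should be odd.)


Number of 1s in data: 6
Parity bit: 1

1


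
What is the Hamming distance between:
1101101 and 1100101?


XOR: 0001000
Count of 1s: 1

1


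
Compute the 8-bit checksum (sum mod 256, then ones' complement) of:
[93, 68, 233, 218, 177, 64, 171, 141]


Sum = 1165 mod 256 = 141
Complement = 114

114


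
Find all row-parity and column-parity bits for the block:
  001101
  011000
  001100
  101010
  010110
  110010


Row parities: 100111
Column parities: 010111

Row P: 100111, Col P: 010111, Corner: 0


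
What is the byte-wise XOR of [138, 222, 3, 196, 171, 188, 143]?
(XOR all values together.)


XOR chain: 138 ^ 222 ^ 3 ^ 196 ^ 171 ^ 188 ^ 143 = 11

11


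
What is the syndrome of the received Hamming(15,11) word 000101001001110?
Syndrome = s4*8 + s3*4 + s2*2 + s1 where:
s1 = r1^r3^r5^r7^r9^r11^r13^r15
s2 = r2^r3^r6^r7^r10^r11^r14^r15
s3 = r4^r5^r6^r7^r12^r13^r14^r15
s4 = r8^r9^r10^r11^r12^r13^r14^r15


s1=0, s2=0, s3=1, s4=0

Syndrome = 4 (error at position 4)


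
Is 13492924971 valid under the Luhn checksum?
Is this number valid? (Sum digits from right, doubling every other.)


Luhn sum = 56
56 mod 10 = 6

Invalid (Luhn sum mod 10 = 6)


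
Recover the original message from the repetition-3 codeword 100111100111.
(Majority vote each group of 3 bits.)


Groups: 100, 111, 100, 111
Majority votes: 0101

0101


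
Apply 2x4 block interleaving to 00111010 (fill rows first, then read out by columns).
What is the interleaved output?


Matrix:
  0011
  1010
Read columns: 01001110

01001110


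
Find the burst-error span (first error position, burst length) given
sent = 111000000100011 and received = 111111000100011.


XOR: 000111000000000

Burst at position 3, length 3


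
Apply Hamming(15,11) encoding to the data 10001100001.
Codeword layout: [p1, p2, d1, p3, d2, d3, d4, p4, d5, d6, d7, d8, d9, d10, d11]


Parity bits: p1=1, p2=1, p3=1, p4=1

111100011100001


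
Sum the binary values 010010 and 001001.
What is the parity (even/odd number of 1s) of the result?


010010 = 18
001001 = 9
Sum = 27 = 11011
1s count = 4

even parity (4 ones in 11011)


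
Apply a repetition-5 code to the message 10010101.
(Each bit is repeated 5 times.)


Each bit -> 5 copies

1111100000000001111100000111110000011111


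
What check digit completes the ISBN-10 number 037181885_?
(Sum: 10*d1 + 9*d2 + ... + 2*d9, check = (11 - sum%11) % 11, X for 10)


Weighted sum: 209
209 mod 11 = 0

Check digit: 0


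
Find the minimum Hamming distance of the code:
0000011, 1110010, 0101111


Comparing all pairs, minimum distance: 3
Can detect 2 errors, correct 1 errors

3


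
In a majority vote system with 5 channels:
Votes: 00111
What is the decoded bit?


Ones: 3 out of 5
Threshold: 3

1 (3/5 voted 1)


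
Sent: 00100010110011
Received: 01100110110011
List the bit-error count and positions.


XOR: 01000100000000

2 error(s) at position(s): 1, 5


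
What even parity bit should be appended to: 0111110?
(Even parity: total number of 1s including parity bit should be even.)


Number of 1s in data: 5
Parity bit: 1

1


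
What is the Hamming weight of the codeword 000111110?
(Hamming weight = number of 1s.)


Counting 1s in 000111110

5


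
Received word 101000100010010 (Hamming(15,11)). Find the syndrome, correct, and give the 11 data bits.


Syndrome = 0: no error detected

Data: 10010010010 (no errors)


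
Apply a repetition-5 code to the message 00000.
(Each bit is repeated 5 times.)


Each bit -> 5 copies

0000000000000000000000000


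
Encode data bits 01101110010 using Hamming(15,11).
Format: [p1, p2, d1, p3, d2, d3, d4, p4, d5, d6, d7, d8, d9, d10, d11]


Parity bits: p1=1, p2=0, p3=1, p4=0

100111001110010


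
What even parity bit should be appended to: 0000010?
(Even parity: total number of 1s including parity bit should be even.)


Number of 1s in data: 1
Parity bit: 1

1


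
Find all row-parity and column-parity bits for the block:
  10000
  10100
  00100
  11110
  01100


Row parities: 10100
Column parities: 10010

Row P: 10100, Col P: 10010, Corner: 0


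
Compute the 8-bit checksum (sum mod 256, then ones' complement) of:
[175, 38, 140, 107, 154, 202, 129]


Sum = 945 mod 256 = 177
Complement = 78

78


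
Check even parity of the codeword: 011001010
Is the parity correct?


Number of 1s: 4

Yes, parity is correct (4 ones)


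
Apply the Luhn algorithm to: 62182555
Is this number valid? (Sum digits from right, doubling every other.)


Luhn sum = 30
30 mod 10 = 0

Valid (Luhn sum mod 10 = 0)


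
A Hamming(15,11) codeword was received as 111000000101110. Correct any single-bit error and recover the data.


Syndrome = 5: error at position 5

Data: 11000101110 (corrected bit 5)


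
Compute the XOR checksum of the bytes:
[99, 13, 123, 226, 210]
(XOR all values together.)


XOR chain: 99 ^ 13 ^ 123 ^ 226 ^ 210 = 37

37


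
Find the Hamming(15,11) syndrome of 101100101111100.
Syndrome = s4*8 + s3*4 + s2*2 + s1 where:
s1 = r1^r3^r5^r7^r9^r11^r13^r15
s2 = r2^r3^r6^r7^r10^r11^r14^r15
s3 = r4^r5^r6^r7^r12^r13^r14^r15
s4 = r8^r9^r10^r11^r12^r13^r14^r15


s1=0, s2=0, s3=0, s4=1

Syndrome = 8 (error at position 8)


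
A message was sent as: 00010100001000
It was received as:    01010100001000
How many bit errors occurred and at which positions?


XOR: 01000000000000

1 error(s) at position(s): 1


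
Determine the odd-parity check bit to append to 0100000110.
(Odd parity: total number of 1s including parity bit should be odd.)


Number of 1s in data: 3
Parity bit: 0

0


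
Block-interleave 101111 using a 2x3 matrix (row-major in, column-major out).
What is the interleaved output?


Matrix:
  101
  111
Read columns: 110111

110111


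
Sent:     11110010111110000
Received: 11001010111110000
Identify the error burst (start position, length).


XOR: 00111000000000000

Burst at position 2, length 3


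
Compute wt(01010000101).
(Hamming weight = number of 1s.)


Counting 1s in 01010000101

4


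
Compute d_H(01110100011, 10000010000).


XOR: 11110110011
Count of 1s: 8

8


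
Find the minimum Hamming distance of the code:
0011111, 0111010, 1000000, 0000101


Comparing all pairs, minimum distance: 3
Can detect 2 errors, correct 1 errors

3


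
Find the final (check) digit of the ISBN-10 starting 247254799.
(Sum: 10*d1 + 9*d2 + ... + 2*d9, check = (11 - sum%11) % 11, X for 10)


Weighted sum: 249
249 mod 11 = 7

Check digit: 4


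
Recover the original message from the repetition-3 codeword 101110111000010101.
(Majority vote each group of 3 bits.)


Groups: 101, 110, 111, 000, 010, 101
Majority votes: 111001

111001


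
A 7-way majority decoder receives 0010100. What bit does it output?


Ones: 2 out of 7
Threshold: 4

0 (2/7 voted 1)


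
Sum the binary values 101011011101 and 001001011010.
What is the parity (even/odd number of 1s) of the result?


101011011101 = 2781
001001011010 = 602
Sum = 3383 = 110100110111
1s count = 8

even parity (8 ones in 110100110111)


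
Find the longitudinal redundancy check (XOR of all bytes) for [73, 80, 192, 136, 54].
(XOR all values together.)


XOR chain: 73 ^ 80 ^ 192 ^ 136 ^ 54 = 103

103


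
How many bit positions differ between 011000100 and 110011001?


XOR: 101011101
Count of 1s: 6

6


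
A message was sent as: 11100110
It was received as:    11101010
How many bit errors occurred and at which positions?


XOR: 00001100

2 error(s) at position(s): 4, 5


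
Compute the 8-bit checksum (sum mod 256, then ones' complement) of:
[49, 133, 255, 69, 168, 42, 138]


Sum = 854 mod 256 = 86
Complement = 169

169


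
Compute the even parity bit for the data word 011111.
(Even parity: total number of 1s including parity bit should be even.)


Number of 1s in data: 5
Parity bit: 1

1


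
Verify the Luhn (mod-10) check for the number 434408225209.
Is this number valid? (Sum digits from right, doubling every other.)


Luhn sum = 49
49 mod 10 = 9

Invalid (Luhn sum mod 10 = 9)


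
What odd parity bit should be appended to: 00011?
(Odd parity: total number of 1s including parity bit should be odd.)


Number of 1s in data: 2
Parity bit: 1

1


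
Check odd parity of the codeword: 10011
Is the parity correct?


Number of 1s: 3

Yes, parity is correct (3 ones)


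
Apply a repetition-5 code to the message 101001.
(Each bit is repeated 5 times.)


Each bit -> 5 copies

111110000011111000000000011111


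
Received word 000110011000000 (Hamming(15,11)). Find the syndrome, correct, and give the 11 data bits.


Syndrome = 0: no error detected

Data: 01001000000 (no errors)


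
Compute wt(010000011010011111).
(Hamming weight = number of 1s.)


Counting 1s in 010000011010011111

9


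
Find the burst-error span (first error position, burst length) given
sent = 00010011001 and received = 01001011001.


XOR: 01011000000

Burst at position 1, length 4


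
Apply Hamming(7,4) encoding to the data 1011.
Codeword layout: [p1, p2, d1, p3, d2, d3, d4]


Parity bits: p1=0, p2=1, p3=0

0110011


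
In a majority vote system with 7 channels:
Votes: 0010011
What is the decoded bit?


Ones: 3 out of 7
Threshold: 4

0 (3/7 voted 1)


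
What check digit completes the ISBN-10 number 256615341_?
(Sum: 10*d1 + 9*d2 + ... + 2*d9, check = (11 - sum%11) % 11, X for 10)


Weighted sum: 212
212 mod 11 = 3

Check digit: 8


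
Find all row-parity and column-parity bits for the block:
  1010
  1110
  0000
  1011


Row parities: 0101
Column parities: 1111

Row P: 0101, Col P: 1111, Corner: 0


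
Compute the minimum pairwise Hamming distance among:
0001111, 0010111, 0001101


Comparing all pairs, minimum distance: 1
Can detect 0 errors, correct 0 errors

1


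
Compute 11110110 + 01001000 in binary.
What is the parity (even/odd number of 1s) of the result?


11110110 = 246
01001000 = 72
Sum = 318 = 100111110
1s count = 6

even parity (6 ones in 100111110)


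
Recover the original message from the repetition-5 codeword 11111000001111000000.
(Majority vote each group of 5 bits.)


Groups: 11111, 00000, 11110, 00000
Majority votes: 1010

1010


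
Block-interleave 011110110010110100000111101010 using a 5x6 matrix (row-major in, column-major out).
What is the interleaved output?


Matrix:
  011110
  110010
  110100
  000111
  101010
Read columns: 011011110010001101101101100010

011011110010001101101101100010


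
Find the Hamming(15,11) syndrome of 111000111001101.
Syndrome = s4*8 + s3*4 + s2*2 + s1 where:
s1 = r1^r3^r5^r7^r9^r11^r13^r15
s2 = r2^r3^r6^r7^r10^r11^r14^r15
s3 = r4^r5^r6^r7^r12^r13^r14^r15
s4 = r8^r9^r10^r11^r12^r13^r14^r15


s1=0, s2=0, s3=0, s4=1

Syndrome = 8 (error at position 8)


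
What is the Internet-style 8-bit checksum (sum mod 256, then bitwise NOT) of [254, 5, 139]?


Sum = 398 mod 256 = 142
Complement = 113

113


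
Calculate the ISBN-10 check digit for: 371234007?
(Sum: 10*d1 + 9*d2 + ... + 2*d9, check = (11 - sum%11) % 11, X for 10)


Weighted sum: 167
167 mod 11 = 2

Check digit: 9


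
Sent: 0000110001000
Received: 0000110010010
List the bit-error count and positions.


XOR: 0000000011010

3 error(s) at position(s): 8, 9, 11


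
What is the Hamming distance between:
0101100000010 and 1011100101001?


XOR: 1110000101011
Count of 1s: 7

7


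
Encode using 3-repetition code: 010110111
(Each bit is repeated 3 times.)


Each bit -> 3 copies

000111000111111000111111111


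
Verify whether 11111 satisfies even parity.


Number of 1s: 5

No, parity error (5 ones)


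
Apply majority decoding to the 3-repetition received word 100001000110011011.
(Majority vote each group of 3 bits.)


Groups: 100, 001, 000, 110, 011, 011
Majority votes: 000111

000111


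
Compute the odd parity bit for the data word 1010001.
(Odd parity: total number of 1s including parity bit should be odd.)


Number of 1s in data: 3
Parity bit: 0

0


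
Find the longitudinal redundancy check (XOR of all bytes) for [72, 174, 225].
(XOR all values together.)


XOR chain: 72 ^ 174 ^ 225 = 7

7


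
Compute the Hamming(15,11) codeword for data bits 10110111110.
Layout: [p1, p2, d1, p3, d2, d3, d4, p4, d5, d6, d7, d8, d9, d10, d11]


Parity bits: p1=0, p2=0, p3=1, p4=1

001101110111110


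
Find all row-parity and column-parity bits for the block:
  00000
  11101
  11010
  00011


Row parities: 0010
Column parities: 00100

Row P: 0010, Col P: 00100, Corner: 1


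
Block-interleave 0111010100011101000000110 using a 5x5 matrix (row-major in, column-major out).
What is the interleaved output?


Matrix:
  01110
  10100
  01110
  10000
  00110
Read columns: 0101010100111011010100000

0101010100111011010100000


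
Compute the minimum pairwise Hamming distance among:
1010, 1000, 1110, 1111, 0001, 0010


Comparing all pairs, minimum distance: 1
Can detect 0 errors, correct 0 errors

1


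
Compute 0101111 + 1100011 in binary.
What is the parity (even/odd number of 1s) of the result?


0101111 = 47
1100011 = 99
Sum = 146 = 10010010
1s count = 3

odd parity (3 ones in 10010010)


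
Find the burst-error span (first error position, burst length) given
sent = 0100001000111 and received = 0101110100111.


XOR: 0001111100000

Burst at position 3, length 5


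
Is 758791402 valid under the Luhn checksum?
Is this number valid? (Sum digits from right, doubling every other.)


Luhn sum = 38
38 mod 10 = 8

Invalid (Luhn sum mod 10 = 8)


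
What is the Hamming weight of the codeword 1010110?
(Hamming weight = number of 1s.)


Counting 1s in 1010110

4


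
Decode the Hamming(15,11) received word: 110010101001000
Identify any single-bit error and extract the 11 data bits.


Syndrome = 4: error at position 4

Data: 01011001000 (corrected bit 4)


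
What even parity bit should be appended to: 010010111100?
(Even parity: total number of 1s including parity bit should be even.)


Number of 1s in data: 6
Parity bit: 0

0


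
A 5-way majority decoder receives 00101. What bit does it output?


Ones: 2 out of 5
Threshold: 3

0 (2/5 voted 1)


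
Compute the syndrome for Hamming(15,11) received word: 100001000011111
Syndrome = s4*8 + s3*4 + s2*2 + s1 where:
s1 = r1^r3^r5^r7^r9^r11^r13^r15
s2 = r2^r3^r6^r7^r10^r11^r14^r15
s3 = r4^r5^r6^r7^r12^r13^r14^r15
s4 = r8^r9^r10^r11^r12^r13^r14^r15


s1=0, s2=0, s3=1, s4=1

Syndrome = 12 (error at position 12)


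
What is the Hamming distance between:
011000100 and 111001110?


XOR: 100001010
Count of 1s: 3

3


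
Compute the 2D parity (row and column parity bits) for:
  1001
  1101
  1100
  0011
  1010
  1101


Row parities: 010001
Column parities: 1100

Row P: 010001, Col P: 1100, Corner: 0


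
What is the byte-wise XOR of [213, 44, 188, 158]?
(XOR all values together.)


XOR chain: 213 ^ 44 ^ 188 ^ 158 = 219

219


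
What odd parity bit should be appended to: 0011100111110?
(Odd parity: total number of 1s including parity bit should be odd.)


Number of 1s in data: 8
Parity bit: 1

1


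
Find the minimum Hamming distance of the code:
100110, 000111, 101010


Comparing all pairs, minimum distance: 2
Can detect 1 errors, correct 0 errors

2


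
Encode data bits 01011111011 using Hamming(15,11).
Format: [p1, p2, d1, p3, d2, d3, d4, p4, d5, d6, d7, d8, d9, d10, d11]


Parity bits: p1=1, p2=1, p3=1, p4=0

110110101111011


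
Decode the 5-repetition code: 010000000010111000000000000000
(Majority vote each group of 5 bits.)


Groups: 01000, 00000, 10111, 00000, 00000, 00000
Majority votes: 001000

001000


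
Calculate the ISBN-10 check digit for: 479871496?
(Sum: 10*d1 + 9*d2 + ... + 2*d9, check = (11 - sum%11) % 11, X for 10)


Weighted sum: 333
333 mod 11 = 3

Check digit: 8


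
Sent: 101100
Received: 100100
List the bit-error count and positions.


XOR: 001000

1 error(s) at position(s): 2


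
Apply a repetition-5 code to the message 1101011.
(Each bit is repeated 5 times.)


Each bit -> 5 copies

11111111110000011111000001111111111


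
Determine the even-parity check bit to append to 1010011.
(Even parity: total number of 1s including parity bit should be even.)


Number of 1s in data: 4
Parity bit: 0

0


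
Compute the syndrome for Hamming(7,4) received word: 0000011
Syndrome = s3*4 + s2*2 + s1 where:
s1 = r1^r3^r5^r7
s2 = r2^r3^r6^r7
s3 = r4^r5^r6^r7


s1=1, s2=0, s3=0

Syndrome = 1 (error at position 1)


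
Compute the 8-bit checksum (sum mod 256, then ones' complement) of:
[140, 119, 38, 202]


Sum = 499 mod 256 = 243
Complement = 12

12


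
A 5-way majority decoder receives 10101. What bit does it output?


Ones: 3 out of 5
Threshold: 3

1 (3/5 voted 1)


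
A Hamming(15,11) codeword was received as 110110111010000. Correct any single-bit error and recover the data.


Syndrome = 15: error at position 15

Data: 01011010001 (corrected bit 15)


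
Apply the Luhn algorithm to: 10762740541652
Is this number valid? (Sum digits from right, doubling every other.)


Luhn sum = 48
48 mod 10 = 8

Invalid (Luhn sum mod 10 = 8)


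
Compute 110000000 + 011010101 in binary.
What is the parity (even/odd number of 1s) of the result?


110000000 = 384
011010101 = 213
Sum = 597 = 1001010101
1s count = 5

odd parity (5 ones in 1001010101)


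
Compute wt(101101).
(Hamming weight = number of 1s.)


Counting 1s in 101101

4


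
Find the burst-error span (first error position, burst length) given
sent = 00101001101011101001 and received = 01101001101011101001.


XOR: 01000000000000000000

Burst at position 1, length 1


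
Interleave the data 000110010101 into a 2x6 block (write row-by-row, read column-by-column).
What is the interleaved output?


Matrix:
  000110
  010101
Read columns: 000100111001

000100111001


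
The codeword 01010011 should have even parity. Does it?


Number of 1s: 4

Yes, parity is correct (4 ones)


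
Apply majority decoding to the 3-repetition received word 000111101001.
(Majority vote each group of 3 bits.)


Groups: 000, 111, 101, 001
Majority votes: 0110

0110


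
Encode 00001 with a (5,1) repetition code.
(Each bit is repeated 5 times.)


Each bit -> 5 copies

0000000000000000000011111


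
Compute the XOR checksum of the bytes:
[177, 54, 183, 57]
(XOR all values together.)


XOR chain: 177 ^ 54 ^ 183 ^ 57 = 9

9


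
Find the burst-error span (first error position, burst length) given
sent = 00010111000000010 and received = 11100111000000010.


XOR: 11110000000000000

Burst at position 0, length 4


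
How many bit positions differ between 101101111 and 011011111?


XOR: 110110000
Count of 1s: 4

4


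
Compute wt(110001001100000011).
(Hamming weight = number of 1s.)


Counting 1s in 110001001100000011

7


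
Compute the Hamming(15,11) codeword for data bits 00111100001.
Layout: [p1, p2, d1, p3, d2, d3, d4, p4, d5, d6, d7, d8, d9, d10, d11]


Parity bits: p1=1, p2=0, p3=1, p4=1

100101111100001


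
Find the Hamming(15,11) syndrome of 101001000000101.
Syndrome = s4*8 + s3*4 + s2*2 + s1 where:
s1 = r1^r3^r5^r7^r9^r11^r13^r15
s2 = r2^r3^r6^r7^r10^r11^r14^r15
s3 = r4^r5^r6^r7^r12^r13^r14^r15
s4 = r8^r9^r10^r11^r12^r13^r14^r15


s1=0, s2=1, s3=1, s4=0

Syndrome = 6 (error at position 6)


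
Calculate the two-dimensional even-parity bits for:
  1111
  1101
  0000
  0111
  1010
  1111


Row parities: 010100
Column parities: 0000

Row P: 010100, Col P: 0000, Corner: 0


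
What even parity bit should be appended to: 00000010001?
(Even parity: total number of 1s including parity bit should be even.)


Number of 1s in data: 2
Parity bit: 0

0


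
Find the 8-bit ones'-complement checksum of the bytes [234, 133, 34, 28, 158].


Sum = 587 mod 256 = 75
Complement = 180

180


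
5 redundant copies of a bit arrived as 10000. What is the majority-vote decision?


Ones: 1 out of 5
Threshold: 3

0 (1/5 voted 1)


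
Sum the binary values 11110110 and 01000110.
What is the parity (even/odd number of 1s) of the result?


11110110 = 246
01000110 = 70
Sum = 316 = 100111100
1s count = 5

odd parity (5 ones in 100111100)


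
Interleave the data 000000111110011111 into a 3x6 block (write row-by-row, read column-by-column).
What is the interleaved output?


Matrix:
  000000
  111110
  011111
Read columns: 010011011011011001

010011011011011001


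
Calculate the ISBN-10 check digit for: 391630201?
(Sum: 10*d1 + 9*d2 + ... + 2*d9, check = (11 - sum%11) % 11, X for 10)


Weighted sum: 189
189 mod 11 = 2

Check digit: 9


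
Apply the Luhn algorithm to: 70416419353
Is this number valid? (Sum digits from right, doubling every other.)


Luhn sum = 44
44 mod 10 = 4

Invalid (Luhn sum mod 10 = 4)


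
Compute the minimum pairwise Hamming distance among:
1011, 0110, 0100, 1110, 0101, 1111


Comparing all pairs, minimum distance: 1
Can detect 0 errors, correct 0 errors

1


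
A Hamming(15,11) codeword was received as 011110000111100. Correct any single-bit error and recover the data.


Syndrome = 0: no error detected

Data: 11000111100 (no errors)


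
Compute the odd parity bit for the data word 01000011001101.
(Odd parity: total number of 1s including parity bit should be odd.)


Number of 1s in data: 6
Parity bit: 1

1


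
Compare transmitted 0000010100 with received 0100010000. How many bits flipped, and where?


XOR: 0100000100

2 error(s) at position(s): 1, 7


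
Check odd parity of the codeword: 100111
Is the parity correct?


Number of 1s: 4

No, parity error (4 ones)


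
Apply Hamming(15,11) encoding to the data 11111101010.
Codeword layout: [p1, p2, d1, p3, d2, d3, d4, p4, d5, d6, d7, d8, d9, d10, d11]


Parity bits: p1=0, p2=1, p3=1, p4=0

011111101101010


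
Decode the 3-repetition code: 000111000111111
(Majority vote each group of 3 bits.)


Groups: 000, 111, 000, 111, 111
Majority votes: 01011

01011


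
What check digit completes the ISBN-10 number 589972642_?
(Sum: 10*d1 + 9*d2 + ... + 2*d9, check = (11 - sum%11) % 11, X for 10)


Weighted sum: 349
349 mod 11 = 8

Check digit: 3


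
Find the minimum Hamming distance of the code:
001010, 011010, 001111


Comparing all pairs, minimum distance: 1
Can detect 0 errors, correct 0 errors

1


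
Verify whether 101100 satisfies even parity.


Number of 1s: 3

No, parity error (3 ones)


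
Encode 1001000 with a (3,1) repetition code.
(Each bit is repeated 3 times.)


Each bit -> 3 copies

111000000111000000000


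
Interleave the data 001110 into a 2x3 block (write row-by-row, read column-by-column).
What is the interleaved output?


Matrix:
  001
  110
Read columns: 010110

010110


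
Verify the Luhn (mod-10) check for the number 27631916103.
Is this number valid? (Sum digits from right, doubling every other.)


Luhn sum = 37
37 mod 10 = 7

Invalid (Luhn sum mod 10 = 7)


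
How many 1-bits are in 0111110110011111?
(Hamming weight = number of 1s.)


Counting 1s in 0111110110011111

12


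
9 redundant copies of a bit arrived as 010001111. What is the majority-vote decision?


Ones: 5 out of 9
Threshold: 5

1 (5/9 voted 1)


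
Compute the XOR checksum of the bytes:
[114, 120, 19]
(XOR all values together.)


XOR chain: 114 ^ 120 ^ 19 = 25

25


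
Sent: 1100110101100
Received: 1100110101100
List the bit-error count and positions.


XOR: 0000000000000

0 errors (received matches sent)


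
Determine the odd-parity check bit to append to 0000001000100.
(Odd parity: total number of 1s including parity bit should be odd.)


Number of 1s in data: 2
Parity bit: 1

1


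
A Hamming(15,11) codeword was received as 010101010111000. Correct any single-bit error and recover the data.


Syndrome = 5: error at position 5

Data: 01100111000 (corrected bit 5)


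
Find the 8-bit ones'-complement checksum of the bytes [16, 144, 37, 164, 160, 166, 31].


Sum = 718 mod 256 = 206
Complement = 49

49


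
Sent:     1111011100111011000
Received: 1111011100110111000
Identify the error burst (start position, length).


XOR: 0000000000001100000

Burst at position 12, length 2


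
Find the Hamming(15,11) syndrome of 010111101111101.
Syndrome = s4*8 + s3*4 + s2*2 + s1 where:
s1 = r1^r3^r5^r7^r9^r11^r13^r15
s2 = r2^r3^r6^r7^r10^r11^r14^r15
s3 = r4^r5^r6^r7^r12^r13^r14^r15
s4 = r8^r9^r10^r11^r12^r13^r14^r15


s1=0, s2=0, s3=1, s4=0

Syndrome = 4 (error at position 4)


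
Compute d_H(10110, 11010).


XOR: 01100
Count of 1s: 2

2


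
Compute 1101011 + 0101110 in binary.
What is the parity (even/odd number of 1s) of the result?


1101011 = 107
0101110 = 46
Sum = 153 = 10011001
1s count = 4

even parity (4 ones in 10011001)


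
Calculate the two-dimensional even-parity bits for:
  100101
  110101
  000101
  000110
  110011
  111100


Row parities: 100000
Column parities: 011100

Row P: 100000, Col P: 011100, Corner: 1


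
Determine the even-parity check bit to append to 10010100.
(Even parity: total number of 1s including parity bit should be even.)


Number of 1s in data: 3
Parity bit: 1

1


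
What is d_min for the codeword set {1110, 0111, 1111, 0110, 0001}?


Comparing all pairs, minimum distance: 1
Can detect 0 errors, correct 0 errors

1


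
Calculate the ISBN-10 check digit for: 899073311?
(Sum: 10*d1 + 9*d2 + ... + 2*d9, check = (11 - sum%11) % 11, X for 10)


Weighted sum: 307
307 mod 11 = 10

Check digit: 1


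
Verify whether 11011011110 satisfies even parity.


Number of 1s: 8

Yes, parity is correct (8 ones)


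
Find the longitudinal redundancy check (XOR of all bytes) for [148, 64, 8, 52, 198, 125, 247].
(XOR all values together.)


XOR chain: 148 ^ 64 ^ 8 ^ 52 ^ 198 ^ 125 ^ 247 = 164

164


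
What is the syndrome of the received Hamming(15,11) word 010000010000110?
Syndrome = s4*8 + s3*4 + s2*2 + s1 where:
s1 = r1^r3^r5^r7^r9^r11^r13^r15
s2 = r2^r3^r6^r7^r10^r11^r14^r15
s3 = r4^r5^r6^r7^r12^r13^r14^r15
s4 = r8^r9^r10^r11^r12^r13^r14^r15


s1=1, s2=0, s3=0, s4=1

Syndrome = 9 (error at position 9)


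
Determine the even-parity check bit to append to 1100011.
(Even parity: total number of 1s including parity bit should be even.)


Number of 1s in data: 4
Parity bit: 0

0


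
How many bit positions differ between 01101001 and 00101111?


XOR: 01000110
Count of 1s: 3

3


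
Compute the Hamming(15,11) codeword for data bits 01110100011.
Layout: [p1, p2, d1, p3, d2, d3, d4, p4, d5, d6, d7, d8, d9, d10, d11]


Parity bits: p1=1, p2=1, p3=1, p4=1

110111110100011


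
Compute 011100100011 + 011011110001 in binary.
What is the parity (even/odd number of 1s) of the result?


011100100011 = 1827
011011110001 = 1777
Sum = 3604 = 111000010100
1s count = 5

odd parity (5 ones in 111000010100)


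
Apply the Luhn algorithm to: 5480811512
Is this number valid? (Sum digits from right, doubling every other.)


Luhn sum = 31
31 mod 10 = 1

Invalid (Luhn sum mod 10 = 1)


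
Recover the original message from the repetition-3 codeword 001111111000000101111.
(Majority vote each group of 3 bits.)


Groups: 001, 111, 111, 000, 000, 101, 111
Majority votes: 0110011

0110011


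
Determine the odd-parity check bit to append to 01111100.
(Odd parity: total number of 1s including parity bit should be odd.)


Number of 1s in data: 5
Parity bit: 0

0


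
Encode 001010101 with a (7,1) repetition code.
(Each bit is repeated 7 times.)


Each bit -> 7 copies

000000000000001111111000000011111110000000111111100000001111111


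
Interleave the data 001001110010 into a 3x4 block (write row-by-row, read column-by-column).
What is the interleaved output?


Matrix:
  0010
  0111
  0010
Read columns: 000010111010

000010111010


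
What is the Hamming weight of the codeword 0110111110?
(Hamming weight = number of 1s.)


Counting 1s in 0110111110

7


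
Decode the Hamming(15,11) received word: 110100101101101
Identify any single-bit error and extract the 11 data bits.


Syndrome = 13: error at position 13

Data: 00011101001 (corrected bit 13)


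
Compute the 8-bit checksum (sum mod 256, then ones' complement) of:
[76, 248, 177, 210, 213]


Sum = 924 mod 256 = 156
Complement = 99

99


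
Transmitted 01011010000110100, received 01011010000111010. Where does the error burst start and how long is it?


XOR: 00000000000001110

Burst at position 13, length 3


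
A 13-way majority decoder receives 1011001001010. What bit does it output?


Ones: 6 out of 13
Threshold: 7

0 (6/13 voted 1)


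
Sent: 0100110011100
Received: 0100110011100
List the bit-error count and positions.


XOR: 0000000000000

0 errors (received matches sent)


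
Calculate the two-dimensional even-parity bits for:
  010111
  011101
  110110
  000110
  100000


Row parities: 00001
Column parities: 011010

Row P: 00001, Col P: 011010, Corner: 1


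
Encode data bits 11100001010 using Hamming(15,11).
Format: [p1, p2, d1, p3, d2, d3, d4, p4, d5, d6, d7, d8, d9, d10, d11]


Parity bits: p1=0, p2=1, p3=0, p4=0

011011000001010


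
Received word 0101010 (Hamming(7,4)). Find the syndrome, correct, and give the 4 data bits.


Syndrome = 0: no error detected

Data: 0010 (no errors)


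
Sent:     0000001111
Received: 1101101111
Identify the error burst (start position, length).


XOR: 1101100000

Burst at position 0, length 5


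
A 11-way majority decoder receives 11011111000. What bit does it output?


Ones: 7 out of 11
Threshold: 6

1 (7/11 voted 1)


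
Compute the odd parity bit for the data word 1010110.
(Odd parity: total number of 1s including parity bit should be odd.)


Number of 1s in data: 4
Parity bit: 1

1


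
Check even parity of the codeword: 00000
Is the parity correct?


Number of 1s: 0

Yes, parity is correct (0 ones)


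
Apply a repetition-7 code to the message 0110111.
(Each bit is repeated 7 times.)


Each bit -> 7 copies

0000000111111111111110000000111111111111111111111


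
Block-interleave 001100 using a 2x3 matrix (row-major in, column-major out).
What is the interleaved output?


Matrix:
  001
  100
Read columns: 010010

010010


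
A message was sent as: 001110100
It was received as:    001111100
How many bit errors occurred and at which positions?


XOR: 000001000

1 error(s) at position(s): 5


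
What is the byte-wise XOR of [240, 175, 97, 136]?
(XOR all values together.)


XOR chain: 240 ^ 175 ^ 97 ^ 136 = 182

182


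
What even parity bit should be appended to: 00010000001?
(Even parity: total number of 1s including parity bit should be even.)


Number of 1s in data: 2
Parity bit: 0

0


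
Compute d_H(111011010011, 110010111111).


XOR: 001001101100
Count of 1s: 5

5


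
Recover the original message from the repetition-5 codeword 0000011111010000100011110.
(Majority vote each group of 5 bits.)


Groups: 00000, 11111, 01000, 01000, 11110
Majority votes: 01001

01001


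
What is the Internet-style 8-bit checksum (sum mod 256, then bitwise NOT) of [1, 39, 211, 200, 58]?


Sum = 509 mod 256 = 253
Complement = 2

2


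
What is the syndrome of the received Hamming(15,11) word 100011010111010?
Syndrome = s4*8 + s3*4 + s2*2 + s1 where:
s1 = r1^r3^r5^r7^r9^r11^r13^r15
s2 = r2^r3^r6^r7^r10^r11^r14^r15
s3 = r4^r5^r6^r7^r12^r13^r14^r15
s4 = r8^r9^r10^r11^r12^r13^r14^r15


s1=1, s2=0, s3=0, s4=1

Syndrome = 9 (error at position 9)


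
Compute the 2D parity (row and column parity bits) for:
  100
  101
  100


Row parities: 101
Column parities: 101

Row P: 101, Col P: 101, Corner: 0


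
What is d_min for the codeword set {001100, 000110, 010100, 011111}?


Comparing all pairs, minimum distance: 2
Can detect 1 errors, correct 0 errors

2
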